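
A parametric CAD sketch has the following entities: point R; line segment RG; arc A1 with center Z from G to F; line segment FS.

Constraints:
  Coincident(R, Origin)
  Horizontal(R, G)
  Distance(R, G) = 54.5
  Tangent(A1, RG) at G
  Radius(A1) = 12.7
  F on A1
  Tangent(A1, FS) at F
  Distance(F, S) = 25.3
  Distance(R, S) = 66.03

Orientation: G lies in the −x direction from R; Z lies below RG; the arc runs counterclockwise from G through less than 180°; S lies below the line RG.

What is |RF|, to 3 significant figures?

68.1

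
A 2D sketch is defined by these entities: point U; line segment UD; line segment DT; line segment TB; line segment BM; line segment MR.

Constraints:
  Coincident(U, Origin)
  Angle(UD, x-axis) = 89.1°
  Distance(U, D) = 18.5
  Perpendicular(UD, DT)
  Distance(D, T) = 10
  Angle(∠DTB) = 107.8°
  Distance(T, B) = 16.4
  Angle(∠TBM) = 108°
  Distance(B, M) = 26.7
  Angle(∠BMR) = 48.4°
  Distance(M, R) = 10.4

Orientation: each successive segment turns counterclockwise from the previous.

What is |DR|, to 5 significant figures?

21.622

∠TBM = 108.0° gives BM at -36.700° from the x-axis; with |BM| = 26.7, M = (6.4412, -12.836). ∠BMR = 48.4° gives MR at 94.900° from the x-axis; with |MR| = 10.4, R = (5.5528, -2.4741). Then |DR| = |R − D| = 21.622.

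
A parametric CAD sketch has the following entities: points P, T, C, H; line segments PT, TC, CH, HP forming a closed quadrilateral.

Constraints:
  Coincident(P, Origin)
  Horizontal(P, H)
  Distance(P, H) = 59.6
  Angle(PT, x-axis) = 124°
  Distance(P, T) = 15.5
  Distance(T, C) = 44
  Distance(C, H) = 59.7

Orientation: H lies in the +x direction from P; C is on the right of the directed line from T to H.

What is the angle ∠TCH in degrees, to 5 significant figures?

82.623°

P is at the origin; PH is horizontal with |PH| = 59.6 and H in +x, so H = (59.6, 0). PT runs at 124.0° with |PT| = 15.5, so T = (-8.6675, 12.850). C is determined by |TC| = 44.0 and |CH| = 59.7 together: it lies at the intersection of circle(T, 44.0) and circle(H, 59.7). With |TH| = 69.466, the foot of the radical line on TH is 23.015 from T and the perpendicular offset is √(44.0² − 23.015²) = 37.501. Taking the right-of-TH solution: C = (7.0129, -28.261).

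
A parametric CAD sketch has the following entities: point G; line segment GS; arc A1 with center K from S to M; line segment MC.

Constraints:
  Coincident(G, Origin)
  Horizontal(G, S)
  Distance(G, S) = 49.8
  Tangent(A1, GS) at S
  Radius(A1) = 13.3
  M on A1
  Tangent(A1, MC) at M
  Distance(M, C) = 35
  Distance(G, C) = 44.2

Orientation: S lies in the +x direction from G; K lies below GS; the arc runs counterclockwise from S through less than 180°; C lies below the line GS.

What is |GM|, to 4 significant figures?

38.65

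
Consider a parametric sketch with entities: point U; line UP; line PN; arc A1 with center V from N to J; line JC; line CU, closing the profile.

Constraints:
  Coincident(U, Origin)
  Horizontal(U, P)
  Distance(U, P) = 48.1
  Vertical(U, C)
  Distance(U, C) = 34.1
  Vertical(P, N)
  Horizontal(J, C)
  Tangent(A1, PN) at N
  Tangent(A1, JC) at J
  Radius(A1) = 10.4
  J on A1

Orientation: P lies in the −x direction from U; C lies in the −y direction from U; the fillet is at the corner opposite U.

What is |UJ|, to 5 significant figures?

50.834

U is at the origin; UP is horizontal with |UP| = 48.1 and P on the −x side, so P = (-48.100, 0.0000). UC is vertical with |UC| = 34.1 and C on the −y side, so C = (0.0000, -34.100). The virtual corner opposite U is at (-48.100, -34.100). A1 meets PN tangentially, so VN is at right angles to PN and the tangent condition forces VJ to be normal to JC, with radius 10.4, so the center V sits 10.4 in from both sides at V = (-37.700, -23.700). That places the tangent points at N = (-48.100, -23.700) on PN and J = (-37.700, -34.100) on JC. Then |UJ| = |J − U| = 50.834.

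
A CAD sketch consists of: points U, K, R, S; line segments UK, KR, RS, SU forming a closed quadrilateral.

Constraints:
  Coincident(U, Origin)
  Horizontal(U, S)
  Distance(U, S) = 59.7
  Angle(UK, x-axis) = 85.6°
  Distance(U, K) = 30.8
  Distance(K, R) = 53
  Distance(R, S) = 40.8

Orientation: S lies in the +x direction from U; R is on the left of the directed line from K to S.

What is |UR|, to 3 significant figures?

67.8

U is at the origin; US is horizontal with |US| = 59.7 and S in +x, so S = (59.7, 0). UK runs at 85.6° with |UK| = 30.8, so K = (2.36, 30.7). R is determined by |KR| = 53.0 and |RS| = 40.8 together: it lies at the intersection of circle(K, 53.0) and circle(S, 40.8). With |KS| = 65.0, the foot of the radical line on KS is 41.3 from K and the perpendicular offset is √(53.0² − 41.3²) = 33.2. Taking the left-of-KS solution: R = (54.5, 40.5).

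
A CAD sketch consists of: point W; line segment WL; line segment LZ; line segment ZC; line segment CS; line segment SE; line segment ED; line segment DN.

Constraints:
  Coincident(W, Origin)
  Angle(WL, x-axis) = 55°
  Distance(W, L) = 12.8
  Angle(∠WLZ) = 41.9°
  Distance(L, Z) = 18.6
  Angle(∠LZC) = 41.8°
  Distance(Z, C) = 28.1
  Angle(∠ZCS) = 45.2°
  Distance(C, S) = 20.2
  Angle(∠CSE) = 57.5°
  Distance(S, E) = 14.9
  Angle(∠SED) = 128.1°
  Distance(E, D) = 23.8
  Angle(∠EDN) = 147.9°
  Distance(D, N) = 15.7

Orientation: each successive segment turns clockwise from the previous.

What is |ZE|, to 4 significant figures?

10.59

W is at the origin; WL runs at 55.0° with length 12.8, so L = (7.342, 10.49). ∠WLZ = 41.9° gives LZ at -83.10° from the x-axis; with |LZ| = 18.6, Z = (9.576, -7.980). ∠LZC = 41.8° gives ZC at 138.7° from the x-axis; with |ZC| = 28.1, C = (-11.53, 10.57). ∠ZCS = 45.2° gives CS at 3.900° from the x-axis; with |CS| = 20.2, S = (8.619, 11.94). ∠CSE = 57.5° gives SE at -118.6° from the x-axis; with |SE| = 14.9, E = (1.487, -1.142). Then |ZE| = |E − Z| = 10.59.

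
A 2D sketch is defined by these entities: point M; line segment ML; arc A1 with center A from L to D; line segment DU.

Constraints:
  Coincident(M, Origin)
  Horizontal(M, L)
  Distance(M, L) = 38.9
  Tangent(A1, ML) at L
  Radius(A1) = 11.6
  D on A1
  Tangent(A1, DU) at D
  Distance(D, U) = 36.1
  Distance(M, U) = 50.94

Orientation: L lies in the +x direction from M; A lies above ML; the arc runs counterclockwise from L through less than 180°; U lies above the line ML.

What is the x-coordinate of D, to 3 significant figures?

47.3

Checks: |ML| = 38.90 ✓; |AD| = 11.60 ✓; ∠(AD, DU) = 90.00° ✓; |DU| = 36.10 ✓; |MU| = 50.94 ✓.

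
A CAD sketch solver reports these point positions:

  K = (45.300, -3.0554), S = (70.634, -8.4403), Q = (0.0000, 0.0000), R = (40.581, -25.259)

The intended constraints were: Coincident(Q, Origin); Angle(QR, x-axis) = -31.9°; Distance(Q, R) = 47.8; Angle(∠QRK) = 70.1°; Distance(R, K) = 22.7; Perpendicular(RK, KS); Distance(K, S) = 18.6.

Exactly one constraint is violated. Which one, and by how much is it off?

Distance(K, S) = 18.6 — off by 7.30.

Q = (0.00, 0.00) ✓; QR at -31.90° ✓; |QR| = 47.80 ✓; ∠QRK = 70.10° ✓; |RK| = 22.70 ✓; ∠(RK, KS) = 90.00° ✓; |KS| = 25.90 ✗.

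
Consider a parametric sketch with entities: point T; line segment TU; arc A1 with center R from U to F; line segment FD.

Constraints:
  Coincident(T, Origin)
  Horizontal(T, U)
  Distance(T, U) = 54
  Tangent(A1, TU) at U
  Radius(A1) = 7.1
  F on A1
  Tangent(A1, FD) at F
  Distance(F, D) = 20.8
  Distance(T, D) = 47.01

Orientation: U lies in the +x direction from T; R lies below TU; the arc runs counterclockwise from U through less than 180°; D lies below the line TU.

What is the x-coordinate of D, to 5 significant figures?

40.267

Checks: |TU| = 54.00 ✓; |RF| = 7.100 ✓; ∠(RF, FD) = 90.00° ✓; |FD| = 20.80 ✓; |TD| = 47.01 ✓.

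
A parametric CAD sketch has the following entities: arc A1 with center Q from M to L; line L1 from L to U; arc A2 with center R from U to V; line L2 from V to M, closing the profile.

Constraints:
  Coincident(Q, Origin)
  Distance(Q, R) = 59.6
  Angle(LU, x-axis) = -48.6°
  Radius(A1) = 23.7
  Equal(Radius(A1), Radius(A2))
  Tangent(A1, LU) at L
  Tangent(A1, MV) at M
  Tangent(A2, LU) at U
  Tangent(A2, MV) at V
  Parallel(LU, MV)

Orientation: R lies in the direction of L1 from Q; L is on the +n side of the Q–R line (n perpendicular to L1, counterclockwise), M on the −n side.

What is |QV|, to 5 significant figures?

64.139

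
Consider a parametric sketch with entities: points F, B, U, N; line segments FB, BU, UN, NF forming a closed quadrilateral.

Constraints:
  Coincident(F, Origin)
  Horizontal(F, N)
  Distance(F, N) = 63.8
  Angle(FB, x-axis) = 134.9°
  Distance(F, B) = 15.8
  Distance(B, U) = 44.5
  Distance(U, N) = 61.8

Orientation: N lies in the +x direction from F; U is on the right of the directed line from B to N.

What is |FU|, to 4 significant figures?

29.88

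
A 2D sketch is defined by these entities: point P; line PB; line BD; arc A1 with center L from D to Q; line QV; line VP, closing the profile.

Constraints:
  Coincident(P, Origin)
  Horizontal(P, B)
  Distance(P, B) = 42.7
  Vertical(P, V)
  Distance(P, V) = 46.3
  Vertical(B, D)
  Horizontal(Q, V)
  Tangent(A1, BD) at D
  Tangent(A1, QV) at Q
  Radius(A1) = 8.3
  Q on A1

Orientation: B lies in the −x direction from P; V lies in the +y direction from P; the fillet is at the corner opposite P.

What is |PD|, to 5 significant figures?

57.160

P is at the origin; PB is horizontal with |PB| = 42.7 and B on the −x side, so B = (-42.700, 0.0000). PV is vertical with |PV| = 46.3 and V on the +y side, so V = (0.0000, 46.300). The virtual corner opposite P is at (-42.700, 46.300). The tangent condition forces LD to be normal to BD and tangency of A1 to QV means the radius LQ is perpendicular to QV, with radius 8.3, so the center L sits 8.3 in from both sides at L = (-34.400, 38.000). That places the tangent points at D = (-42.700, 38.000) on BD and Q = (-34.400, 46.300) on QV. Then |PD| = |D − P| = 57.160.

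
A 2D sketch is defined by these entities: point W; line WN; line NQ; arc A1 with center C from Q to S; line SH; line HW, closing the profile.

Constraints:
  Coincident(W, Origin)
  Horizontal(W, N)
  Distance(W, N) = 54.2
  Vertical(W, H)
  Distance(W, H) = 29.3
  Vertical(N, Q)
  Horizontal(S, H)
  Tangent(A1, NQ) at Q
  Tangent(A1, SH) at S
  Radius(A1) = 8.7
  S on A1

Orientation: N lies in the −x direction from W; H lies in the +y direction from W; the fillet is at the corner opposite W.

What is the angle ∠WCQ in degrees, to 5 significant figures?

155.64°

The virtual corner opposite W is at (-54.200, 29.300). Tangency of A1 to NQ means the radius CQ is perpendicular to NQ and tangency of A1 to SH means the radius CS is perpendicular to SH, with radius 8.7, so the center C sits 8.7 in from both sides at C = (-45.500, 20.600). That places the tangent points at Q = (-54.200, 20.600) on NQ and S = (-45.500, 29.300) on SH. Then cos ∠WCQ = CW·CQ / (|CW||CQ|), giving 155.64°.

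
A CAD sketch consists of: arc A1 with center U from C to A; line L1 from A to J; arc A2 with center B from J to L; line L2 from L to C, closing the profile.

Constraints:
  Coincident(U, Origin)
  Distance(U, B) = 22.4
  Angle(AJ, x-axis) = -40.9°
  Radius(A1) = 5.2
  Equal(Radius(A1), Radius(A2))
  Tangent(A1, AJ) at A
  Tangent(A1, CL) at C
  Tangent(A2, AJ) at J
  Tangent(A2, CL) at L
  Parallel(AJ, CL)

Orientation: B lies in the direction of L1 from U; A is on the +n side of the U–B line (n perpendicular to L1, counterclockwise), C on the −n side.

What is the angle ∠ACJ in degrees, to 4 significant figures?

65.10°

Tangency of A1 to both parallel lines with radius 5.2 puts A and C at U ± 5.2·n: A = (3.405, 3.930), C = (-3.405, -3.930). Equal radii place J and L the same way about B: J = B + 5.2·n = (20.34, -10.74), L = B − 5.2·n = (13.53, -18.60). Then cos ∠ACJ = CA·CJ / (|CA||CJ|), giving 65.10°.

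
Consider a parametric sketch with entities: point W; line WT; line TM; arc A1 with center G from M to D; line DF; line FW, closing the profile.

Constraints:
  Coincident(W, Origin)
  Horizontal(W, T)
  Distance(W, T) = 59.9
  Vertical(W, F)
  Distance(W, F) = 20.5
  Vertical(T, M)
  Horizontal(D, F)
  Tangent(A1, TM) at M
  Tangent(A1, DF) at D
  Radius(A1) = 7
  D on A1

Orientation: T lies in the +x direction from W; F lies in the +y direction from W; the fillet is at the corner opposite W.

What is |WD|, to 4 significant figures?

56.73

W is at the origin; W and T share the same y with |WT| = 59.9 and T on the +x side, so T = (59.90, 0.000). WF is vertical with |WF| = 20.5 and F on the +y side, so F = (0.000, 20.50). The virtual corner opposite W is at (59.90, 20.50). Tangency of A1 to TM means the radius GM is perpendicular to TM and tangency of A1 to DF means the radius GD is perpendicular to DF, with radius 7.0, so the center G sits 7.0 in from both sides at G = (52.90, 13.50). That places the tangent points at M = (59.90, 13.50) on TM and D = (52.90, 20.50) on DF. Then |WD| = |D − W| = 56.73.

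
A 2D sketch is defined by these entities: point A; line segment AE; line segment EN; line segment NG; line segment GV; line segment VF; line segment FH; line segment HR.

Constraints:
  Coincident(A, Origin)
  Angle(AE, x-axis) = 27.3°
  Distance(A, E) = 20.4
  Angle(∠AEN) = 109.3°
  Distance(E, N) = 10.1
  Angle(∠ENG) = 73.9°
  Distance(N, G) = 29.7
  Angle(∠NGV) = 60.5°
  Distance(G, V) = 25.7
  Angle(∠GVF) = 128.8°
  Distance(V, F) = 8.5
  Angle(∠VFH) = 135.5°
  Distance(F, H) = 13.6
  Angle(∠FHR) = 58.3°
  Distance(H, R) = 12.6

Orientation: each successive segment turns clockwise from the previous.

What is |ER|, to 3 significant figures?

6.46

∠VFH = 135.5° gives FH at -4.70° from the x-axis; with |FH| = 13.6, H = (19.5, 17.4). ∠FHR = 58.3° gives HR at -126° from the x-axis; with |HR| = 12.6, R = (12.0, 7.22). Then |ER| = |R − E| = 6.46.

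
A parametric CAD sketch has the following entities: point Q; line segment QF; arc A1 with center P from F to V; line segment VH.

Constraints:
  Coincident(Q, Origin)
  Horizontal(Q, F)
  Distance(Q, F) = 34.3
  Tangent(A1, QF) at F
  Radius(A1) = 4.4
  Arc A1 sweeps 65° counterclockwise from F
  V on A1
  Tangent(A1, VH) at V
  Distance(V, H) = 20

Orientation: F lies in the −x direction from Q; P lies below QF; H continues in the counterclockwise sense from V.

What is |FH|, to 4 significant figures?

24.12

Q is at the origin; Q and F share the same y with |QF| = 34.3 and F on the −x side, so F = (-34.30, 0.000). Tangency of A1 to QF means the radius PF is perpendicular to QF, so P = F + (0, -4.4) = (-34.30, -4.400). On A1, F sits at bearing 90° from P; a 65° counterclockwise sweep puts V at bearing 155°, so V = P + 4.4·(cos 155°, sin 155°) = (-38.29, -2.540). A1 meets VH tangentially, so PV is at right angles to VH, so VH runs along (−sin 155°, cos 155°); with |VH| = 20.0, H = (-46.74, -20.67). Then |FH| = |H − F| = 24.12.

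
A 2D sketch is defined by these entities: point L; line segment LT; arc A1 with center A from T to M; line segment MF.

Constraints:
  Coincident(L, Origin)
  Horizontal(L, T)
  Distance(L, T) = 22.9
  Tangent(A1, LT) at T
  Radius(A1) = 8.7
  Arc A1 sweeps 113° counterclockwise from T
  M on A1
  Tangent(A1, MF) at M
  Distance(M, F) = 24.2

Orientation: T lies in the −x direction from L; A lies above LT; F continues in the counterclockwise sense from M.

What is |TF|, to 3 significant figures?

34.4

L is at the origin; LT is horizontal with |LT| = 22.9 and T on the −x side, so T = (-22.9, 0.00). Since A1 is tangent to LT there, AT ⟂ LT, so A = T + (0, 8.7) = (-22.9, 8.70). On A1, T sits at bearing -90° from A; a 113° counterclockwise sweep puts M at bearing 23°, so M = A + 8.7·(cos 23°, sin 23°) = (-14.9, 12.1). Since A1 is tangent to MF there, AM ⟂ MF, so MF runs along (−sin 23°, cos 23°); with |MF| = 24.2, F = (-24.3, 34.4). Then |TF| = |F − T| = 34.4.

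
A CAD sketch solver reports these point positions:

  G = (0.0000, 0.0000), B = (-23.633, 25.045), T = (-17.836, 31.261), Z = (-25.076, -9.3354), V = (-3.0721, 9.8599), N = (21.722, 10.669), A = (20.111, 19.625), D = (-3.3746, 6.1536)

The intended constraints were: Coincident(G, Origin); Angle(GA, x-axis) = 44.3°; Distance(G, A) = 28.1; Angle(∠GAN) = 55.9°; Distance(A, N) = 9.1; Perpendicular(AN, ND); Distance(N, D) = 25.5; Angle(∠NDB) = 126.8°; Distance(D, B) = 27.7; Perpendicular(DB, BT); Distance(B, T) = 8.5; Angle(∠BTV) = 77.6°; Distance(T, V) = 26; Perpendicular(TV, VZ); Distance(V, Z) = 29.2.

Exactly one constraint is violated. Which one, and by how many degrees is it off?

Perpendicular(TV, VZ) — off by 6.50°.

G = (0.00, 0.00) ✓; GA at 44.30° ✓; |GA| = 28.10 ✓; ∠GAN = 55.90° ✓; |AN| = 9.100 ✓; ∠(AN, ND) = 90.00° ✓; |ND| = 25.50 ✓; ∠NDB = 126.8° ✓; |DB| = 27.70 ✓; ∠(DB, BT) = 90.00° ✓; |BT| = 8.500 ✓; ∠BTV = 77.60° ✓; |TV| = 26.00 ✓; ∠(TV, VZ) = 83.50° ✗; |VZ| = 29.20 ✓.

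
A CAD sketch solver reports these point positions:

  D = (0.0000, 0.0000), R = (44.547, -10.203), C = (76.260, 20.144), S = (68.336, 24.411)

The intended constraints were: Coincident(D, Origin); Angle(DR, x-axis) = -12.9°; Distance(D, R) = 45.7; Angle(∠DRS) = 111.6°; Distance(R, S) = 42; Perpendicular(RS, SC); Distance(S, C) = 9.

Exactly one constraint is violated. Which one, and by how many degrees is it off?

Perpendicular(RS, SC) — off by 6.20°.

D = (0.00, 0.00) ✓; DR at -12.90° ✓; |DR| = 45.70 ✓; ∠DRS = 111.6° ✓; |RS| = 42.00 ✓; ∠(RS, SC) = 83.80° ✗; |SC| = 9.000 ✓.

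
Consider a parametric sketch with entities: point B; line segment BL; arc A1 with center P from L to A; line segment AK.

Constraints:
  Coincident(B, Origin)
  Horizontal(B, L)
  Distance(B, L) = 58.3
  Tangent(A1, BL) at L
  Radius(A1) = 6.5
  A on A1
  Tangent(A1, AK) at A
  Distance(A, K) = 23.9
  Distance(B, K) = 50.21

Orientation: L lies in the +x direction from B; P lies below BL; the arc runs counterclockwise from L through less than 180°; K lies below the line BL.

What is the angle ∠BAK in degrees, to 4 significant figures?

71.33°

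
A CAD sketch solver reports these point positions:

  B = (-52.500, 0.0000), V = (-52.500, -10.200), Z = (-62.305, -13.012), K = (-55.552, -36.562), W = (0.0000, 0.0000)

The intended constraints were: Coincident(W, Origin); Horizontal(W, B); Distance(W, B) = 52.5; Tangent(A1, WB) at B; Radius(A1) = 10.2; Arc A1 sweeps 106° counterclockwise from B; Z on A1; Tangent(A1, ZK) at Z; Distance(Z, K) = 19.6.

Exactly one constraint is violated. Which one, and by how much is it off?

Distance(Z, K) = 19.6 — off by 4.90.

W = (0.00, 0.00) ✓; W.y = 0.00, B.y = 0.00 ✓; |WB| = 52.50 ✓; ∠(VB, BW) = 90.00° ✓; |VB| = 10.20 ✓; bearing(V→Z) − bearing(V→B) = 106.0° ✓; |VZ| = 10.20 ✓; ∠(VZ, ZK) = 90.00° ✓; |ZK| = 24.50 ✗.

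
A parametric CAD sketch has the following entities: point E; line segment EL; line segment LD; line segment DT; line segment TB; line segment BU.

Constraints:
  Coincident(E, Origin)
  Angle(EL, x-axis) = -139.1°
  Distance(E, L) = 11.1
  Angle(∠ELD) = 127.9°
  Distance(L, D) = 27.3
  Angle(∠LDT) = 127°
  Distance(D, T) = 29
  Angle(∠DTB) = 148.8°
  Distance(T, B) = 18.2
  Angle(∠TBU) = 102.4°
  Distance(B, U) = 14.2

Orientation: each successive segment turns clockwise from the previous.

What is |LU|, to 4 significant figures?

56.43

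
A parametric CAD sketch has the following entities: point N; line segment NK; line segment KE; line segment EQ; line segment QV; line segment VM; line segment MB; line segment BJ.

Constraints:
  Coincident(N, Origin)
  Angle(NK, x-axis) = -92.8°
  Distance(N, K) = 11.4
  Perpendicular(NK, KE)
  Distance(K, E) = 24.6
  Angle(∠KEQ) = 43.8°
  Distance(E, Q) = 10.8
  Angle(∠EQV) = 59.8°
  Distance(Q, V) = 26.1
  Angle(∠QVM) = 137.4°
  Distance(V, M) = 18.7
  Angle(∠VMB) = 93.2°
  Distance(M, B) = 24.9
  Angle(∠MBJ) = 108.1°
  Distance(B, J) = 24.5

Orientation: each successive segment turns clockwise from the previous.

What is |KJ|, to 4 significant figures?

38.88

N is at the origin; NK runs at -92.8° with length 11.4, so K = (-0.5569, -11.39). The perpendicularity gives KE at right angles to NK, so KE runs at 177.2°; with |KE| = 24.6, E = (-25.13, -10.18). ∠KEQ = 43.8° gives EQ at 41.00° from the x-axis; with |EQ| = 10.8, Q = (-16.98, -3.099). ∠EQV = 59.8° gives QV at -79.20° from the x-axis; with |QV| = 26.1, V = (-12.09, -28.74). ∠QVM = 137.4° gives VM at -121.8° from the x-axis; with |VM| = 18.7, M = (-21.94, -44.63). ∠VMB = 93.2° gives MB at 151.4° from the x-axis; with |MB| = 24.9, B = (-43.80, -32.71). ∠MBJ = 108.1° gives BJ at 79.50° from the x-axis; with |BJ| = 24.5, J = (-39.34, -8.621). Then |KJ| = |J − K| = 38.88.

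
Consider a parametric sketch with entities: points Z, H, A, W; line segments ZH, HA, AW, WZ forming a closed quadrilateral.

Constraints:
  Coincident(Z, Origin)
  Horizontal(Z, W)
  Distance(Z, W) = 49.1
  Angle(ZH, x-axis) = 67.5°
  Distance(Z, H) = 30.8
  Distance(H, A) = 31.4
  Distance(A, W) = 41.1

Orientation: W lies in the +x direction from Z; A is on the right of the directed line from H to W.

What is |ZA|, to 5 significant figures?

8.5375

Checks: ZH at 67.50° ✓; |HA| = 31.40 ✓; |AW| = 41.10 ✓.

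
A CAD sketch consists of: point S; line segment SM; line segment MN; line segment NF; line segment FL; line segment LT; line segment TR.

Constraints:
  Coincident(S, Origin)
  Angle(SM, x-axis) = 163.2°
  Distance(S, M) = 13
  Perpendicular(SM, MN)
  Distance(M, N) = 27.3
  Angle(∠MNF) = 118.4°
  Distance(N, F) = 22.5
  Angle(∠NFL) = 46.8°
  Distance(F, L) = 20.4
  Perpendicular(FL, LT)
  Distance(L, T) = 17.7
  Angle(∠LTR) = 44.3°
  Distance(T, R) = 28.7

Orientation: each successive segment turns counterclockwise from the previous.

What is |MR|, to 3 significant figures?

43.2

S is at the origin; SM runs at 163.2° with length 13.0, so M = (-12.4, 3.76). SM ⟂ MN, so MN runs at -107°; with |MN| = 27.3, N = (-20.3, -22.4). ∠MNF = 118.4° gives NF at -45.2° from the x-axis; with |NF| = 22.5, F = (-4.48, -38.3). ∠NFL = 46.8° gives FL at 88.0° from the x-axis; with |FL| = 20.4, L = (-3.77, -18.0). FL is perpendicular to LT, so LT runs at 178°; with |LT| = 17.7, T = (-21.5, -17.3). ∠LTR = 44.3° gives TR at -46.3° from the x-axis; with |TR| = 28.7, R = (-1.63, -38.1). Then |MR| = |R − M| = 43.2.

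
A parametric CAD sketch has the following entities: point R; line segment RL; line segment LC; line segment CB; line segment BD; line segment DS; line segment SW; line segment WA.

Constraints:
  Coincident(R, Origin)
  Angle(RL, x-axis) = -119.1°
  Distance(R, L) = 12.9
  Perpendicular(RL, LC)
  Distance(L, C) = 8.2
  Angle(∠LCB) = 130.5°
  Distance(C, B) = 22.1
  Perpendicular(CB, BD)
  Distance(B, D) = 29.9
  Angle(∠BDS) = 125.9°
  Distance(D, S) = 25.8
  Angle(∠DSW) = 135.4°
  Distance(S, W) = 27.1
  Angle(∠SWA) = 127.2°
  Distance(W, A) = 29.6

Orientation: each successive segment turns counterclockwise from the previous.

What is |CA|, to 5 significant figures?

42.420

R is at the origin; RL runs at -119.1° with length 12.9, so L = (-6.2737, -11.272). RL ⟂ LC, so LC runs at -29.100°; with |LC| = 8.2, C = (0.89121, -15.260). ∠LCB = 130.5° gives CB at 20.400° from the x-axis; with |CB| = 22.1, B = (21.605, -7.5562). CB ⟂ BD, so BD runs at 110.40°; with |BD| = 29.9, D = (11.183, 20.469). ∠BDS = 125.9° gives DS at 164.50° from the x-axis; with |DS| = 25.8, S = (-13.679, 27.363). ∠DSW = 135.4° gives SW at -150.90° from the x-axis; with |SW| = 27.1, W = (-37.358, 14.184). ∠SWA = 127.2° gives WA at -98.100° from the x-axis; with |WA| = 29.6, A = (-41.529, -15.121). Then |CA| = |A − C| = 42.420.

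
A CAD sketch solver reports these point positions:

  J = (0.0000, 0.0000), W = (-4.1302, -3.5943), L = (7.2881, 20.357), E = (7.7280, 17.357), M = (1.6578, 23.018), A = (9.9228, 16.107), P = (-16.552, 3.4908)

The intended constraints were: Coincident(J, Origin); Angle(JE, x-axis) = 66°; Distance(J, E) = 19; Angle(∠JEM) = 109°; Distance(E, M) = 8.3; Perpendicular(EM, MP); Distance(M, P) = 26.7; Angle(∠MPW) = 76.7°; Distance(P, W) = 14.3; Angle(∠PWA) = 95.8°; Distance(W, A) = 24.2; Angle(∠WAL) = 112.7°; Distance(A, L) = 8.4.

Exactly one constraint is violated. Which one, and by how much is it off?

Distance(A, L) = 8.4 — off by 3.40.

J = (0.00, 0.00) ✓; JE at 66.00° ✓; |JE| = 19.00 ✓; ∠JEM = 109.0° ✓; |EM| = 8.300 ✓; ∠(EM, MP) = 90.00° ✓; |MP| = 26.70 ✓; ∠MPW = 76.70° ✓; |PW| = 14.30 ✓; ∠PWA = 95.80° ✓; |WA| = 24.20 ✓; ∠WAL = 112.7° ✓; |AL| = 5.000 ✗.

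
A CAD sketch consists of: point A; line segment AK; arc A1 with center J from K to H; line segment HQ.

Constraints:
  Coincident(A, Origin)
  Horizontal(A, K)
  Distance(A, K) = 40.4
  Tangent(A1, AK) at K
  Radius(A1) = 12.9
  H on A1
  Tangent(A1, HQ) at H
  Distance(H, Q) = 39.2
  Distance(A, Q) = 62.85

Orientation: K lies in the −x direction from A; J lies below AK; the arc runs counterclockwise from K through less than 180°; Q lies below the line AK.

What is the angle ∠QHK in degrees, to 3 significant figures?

121°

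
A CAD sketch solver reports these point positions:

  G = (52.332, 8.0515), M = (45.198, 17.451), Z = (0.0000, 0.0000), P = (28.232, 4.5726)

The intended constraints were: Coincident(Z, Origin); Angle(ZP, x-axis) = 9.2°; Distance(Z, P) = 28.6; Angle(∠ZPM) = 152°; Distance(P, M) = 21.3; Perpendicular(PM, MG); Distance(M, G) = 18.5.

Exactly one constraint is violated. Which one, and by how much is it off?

Distance(M, G) = 18.5 — off by 6.70.

Z = (0.00, 0.00) ✓; ZP at 9.200° ✓; |ZP| = 28.60 ✓; ∠ZPM = 152.0° ✓; |PM| = 21.30 ✓; ∠(PM, MG) = 90.00° ✓; |MG| = 11.80 ✗.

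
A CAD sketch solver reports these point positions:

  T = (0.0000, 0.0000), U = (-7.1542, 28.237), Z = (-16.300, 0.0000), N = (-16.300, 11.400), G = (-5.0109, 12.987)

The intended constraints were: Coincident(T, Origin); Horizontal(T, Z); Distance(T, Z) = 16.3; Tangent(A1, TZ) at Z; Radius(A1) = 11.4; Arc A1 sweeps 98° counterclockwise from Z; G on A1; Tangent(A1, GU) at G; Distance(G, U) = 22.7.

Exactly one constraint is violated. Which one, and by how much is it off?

Distance(G, U) = 22.7 — off by 7.30.

T = (0.00, 0.00) ✓; T.y = 0.00, Z.y = 0.00 ✓; |TZ| = 16.30 ✓; ∠(NZ, ZT) = 90.00° ✓; |NZ| = 11.40 ✓; bearing(N→G) − bearing(N→Z) = 98.00° ✓; |NG| = 11.40 ✓; ∠(NG, GU) = 90.00° ✓; |GU| = 15.40 ✗.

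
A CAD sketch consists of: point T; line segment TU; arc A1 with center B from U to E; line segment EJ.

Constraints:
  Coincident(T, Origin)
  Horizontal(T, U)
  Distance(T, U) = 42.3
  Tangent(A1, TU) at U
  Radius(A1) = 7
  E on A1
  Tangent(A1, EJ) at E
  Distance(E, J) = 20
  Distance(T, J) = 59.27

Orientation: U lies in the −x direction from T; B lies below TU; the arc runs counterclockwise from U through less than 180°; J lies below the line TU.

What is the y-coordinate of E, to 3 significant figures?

-5.34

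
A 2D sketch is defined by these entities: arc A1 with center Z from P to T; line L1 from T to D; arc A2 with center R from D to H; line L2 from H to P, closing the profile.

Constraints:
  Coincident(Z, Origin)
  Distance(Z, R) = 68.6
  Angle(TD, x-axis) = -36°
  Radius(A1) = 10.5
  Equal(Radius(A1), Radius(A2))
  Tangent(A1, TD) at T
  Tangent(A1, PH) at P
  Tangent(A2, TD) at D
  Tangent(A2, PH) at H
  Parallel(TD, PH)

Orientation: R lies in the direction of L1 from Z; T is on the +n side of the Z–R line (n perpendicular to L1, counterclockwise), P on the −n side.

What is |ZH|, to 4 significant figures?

69.40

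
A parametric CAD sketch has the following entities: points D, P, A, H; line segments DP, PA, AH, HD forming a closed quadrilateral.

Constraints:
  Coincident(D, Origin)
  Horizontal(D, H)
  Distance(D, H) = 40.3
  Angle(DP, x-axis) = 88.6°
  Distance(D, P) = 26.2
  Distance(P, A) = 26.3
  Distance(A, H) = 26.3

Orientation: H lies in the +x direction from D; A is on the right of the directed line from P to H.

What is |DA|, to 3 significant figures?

14.7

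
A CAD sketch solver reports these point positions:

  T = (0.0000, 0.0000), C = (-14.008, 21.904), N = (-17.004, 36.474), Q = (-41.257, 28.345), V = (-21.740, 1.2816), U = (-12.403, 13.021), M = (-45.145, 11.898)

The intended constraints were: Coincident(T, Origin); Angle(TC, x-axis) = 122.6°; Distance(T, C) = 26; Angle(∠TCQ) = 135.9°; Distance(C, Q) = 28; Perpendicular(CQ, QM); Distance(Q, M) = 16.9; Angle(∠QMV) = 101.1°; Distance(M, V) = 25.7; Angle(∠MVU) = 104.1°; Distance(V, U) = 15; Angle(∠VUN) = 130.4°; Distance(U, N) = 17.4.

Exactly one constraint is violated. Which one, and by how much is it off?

Distance(U, N) = 17.4 — off by 6.50.

T = (0.00, 0.00) ✓; TC at 122.6° ✓; |TC| = 26.00 ✓; ∠TCQ = 135.9° ✓; |CQ| = 28.00 ✓; ∠(CQ, QM) = 90.00° ✓; |QM| = 16.90 ✓; ∠QMV = 101.1° ✓; |MV| = 25.70 ✓; ∠MVU = 104.1° ✓; |VU| = 15.00 ✓; ∠VUN = 130.4° ✓; |UN| = 23.90 ✗.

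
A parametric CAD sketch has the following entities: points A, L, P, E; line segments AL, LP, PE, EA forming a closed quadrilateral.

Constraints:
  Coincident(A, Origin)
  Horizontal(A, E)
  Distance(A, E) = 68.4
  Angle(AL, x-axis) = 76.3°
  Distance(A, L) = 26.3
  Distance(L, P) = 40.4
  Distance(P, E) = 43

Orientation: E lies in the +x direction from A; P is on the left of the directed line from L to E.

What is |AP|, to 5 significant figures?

57.911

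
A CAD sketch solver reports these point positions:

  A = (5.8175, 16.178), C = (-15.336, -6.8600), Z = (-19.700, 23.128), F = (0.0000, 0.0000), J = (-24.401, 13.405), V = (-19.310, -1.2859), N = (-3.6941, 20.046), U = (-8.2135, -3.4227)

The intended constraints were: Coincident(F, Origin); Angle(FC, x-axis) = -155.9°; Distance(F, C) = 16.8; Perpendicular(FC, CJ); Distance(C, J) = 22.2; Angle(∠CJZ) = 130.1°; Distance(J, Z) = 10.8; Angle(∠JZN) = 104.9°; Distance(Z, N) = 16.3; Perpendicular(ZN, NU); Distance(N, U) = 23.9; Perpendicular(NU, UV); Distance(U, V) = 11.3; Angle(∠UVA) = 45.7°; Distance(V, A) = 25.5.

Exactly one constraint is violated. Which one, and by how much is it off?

Distance(V, A) = 25.5 — off by 5.10.

F = (0.00, 0.00) ✓; FC at -155.9° ✓; |FC| = 16.80 ✓; ∠(FC, CJ) = 90.00° ✓; |CJ| = 22.20 ✓; ∠CJZ = 130.1° ✓; |JZ| = 10.80 ✓; ∠JZN = 104.9° ✓; |ZN| = 16.30 ✓; ∠(ZN, NU) = 90.00° ✓; |NU| = 23.90 ✓; ∠(NU, UV) = 90.00° ✓; |UV| = 11.30 ✓; ∠UVA = 45.70° ✓; |VA| = 30.60 ✗.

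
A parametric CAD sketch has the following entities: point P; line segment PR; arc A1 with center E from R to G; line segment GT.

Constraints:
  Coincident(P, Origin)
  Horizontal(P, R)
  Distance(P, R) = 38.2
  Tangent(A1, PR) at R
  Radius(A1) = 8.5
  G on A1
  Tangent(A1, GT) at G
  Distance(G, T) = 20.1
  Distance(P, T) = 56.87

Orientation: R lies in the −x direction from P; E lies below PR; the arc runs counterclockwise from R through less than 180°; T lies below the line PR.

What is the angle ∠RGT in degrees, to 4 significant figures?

140.2°

P is at the origin; PR is horizontal with |PR| = 38.2 and R on the −x side, so R = (-38.20, 0.000). Tangency of A1 to PR means the radius ER is perpendicular to PR, so E = R + (0, -8.5) = (-38.20, -8.500). Since EG ⟂ GT (tangency), |ET| = √(8.5² + 20.1²) = 21.82 regardless of where G sits on A1. So T lies on both circle(P, 56.87) and circle(E, 21.82); the below-PR intersection is T = (-50.20, -26.73). G is the foot of the tangent from T: G = (-46.56, -6.962).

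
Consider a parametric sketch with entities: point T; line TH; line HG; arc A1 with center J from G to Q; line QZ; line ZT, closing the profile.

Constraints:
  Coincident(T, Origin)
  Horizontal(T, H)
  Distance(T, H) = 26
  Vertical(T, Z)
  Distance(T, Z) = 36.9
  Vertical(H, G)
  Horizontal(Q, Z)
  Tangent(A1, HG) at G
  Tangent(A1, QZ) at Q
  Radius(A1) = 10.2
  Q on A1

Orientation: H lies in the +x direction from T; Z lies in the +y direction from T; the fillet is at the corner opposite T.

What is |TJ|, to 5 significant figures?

31.025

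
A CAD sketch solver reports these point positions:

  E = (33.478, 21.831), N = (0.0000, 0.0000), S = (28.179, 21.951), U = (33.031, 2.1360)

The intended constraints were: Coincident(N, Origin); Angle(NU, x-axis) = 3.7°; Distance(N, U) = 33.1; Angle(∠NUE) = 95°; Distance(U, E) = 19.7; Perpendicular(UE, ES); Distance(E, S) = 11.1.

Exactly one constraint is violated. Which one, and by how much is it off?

Distance(E, S) = 11.1 — off by 5.80.

N = (0.00, 0.00) ✓; NU at 3.700° ✓; |NU| = 33.10 ✓; ∠NUE = 95.00° ✓; |UE| = 19.70 ✓; ∠(UE, ES) = 90.00° ✓; |ES| = 5.300 ✗.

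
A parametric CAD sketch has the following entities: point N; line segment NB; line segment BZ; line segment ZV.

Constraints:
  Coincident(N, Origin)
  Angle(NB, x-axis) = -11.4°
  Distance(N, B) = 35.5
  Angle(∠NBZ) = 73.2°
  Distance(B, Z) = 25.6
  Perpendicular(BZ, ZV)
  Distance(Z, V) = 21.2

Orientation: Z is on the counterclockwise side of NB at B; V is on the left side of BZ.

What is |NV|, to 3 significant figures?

20.0

∠NBZ = 73.2°, so BZ runs at -11.4° + (180° − 73.2°) = 95.4° from the x-axis; with |BZ| = 25.6, Z = B + 25.6·(cos 95.4°, sin 95.4°) = (32.4, 18.5). The perpendicularity gives ZV at right angles to BZ; with |ZV| = 21.2 on the left of BZ, V = Z + 21.2·(-0.996, -0.0941) = (11.3, 16.5). Then |NV| = |V − N| = 20.0.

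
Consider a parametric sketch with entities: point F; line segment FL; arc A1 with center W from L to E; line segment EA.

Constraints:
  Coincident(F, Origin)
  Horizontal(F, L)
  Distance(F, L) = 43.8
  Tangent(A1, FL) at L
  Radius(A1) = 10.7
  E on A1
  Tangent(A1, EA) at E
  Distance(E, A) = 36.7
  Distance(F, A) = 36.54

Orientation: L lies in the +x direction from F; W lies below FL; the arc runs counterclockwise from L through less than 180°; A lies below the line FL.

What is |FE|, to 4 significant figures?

35.44

Checks: ∠(WL, LF) = 90.00° ✓; |WL| = 10.70 ✓; |WE| = 10.70 ✓; ∠(WE, EA) = 90.00° ✓; |EA| = 36.70 ✓; |FA| = 36.54 ✓.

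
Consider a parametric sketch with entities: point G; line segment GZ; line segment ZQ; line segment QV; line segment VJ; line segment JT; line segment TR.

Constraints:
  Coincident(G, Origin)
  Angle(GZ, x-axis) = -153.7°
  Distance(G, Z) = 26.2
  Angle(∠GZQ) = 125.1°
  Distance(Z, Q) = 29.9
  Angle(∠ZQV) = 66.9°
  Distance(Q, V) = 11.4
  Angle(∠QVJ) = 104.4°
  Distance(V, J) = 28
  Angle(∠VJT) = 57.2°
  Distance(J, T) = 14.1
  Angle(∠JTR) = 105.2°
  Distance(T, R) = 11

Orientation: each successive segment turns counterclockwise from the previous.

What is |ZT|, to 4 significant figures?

8.299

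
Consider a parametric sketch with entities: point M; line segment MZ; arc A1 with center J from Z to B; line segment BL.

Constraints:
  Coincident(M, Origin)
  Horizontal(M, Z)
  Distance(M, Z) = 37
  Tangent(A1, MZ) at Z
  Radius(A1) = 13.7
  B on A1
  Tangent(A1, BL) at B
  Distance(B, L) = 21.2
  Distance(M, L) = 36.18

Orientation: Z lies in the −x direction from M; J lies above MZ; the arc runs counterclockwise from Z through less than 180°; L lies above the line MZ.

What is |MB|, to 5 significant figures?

25.889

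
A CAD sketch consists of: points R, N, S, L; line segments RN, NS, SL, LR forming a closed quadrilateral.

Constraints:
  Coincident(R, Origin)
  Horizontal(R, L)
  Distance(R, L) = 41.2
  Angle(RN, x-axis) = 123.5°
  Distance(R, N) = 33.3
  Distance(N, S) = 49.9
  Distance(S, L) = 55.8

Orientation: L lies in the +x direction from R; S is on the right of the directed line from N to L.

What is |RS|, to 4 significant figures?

23.82

Checks: |NS| = 49.90 ✓; |SL| = 55.80 ✓.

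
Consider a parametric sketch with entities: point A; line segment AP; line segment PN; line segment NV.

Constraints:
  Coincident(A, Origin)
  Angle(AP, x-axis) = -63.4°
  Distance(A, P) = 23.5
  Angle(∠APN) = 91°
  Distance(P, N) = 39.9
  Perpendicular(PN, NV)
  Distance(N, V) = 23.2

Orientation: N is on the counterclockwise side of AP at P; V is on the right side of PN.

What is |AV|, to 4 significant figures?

61.69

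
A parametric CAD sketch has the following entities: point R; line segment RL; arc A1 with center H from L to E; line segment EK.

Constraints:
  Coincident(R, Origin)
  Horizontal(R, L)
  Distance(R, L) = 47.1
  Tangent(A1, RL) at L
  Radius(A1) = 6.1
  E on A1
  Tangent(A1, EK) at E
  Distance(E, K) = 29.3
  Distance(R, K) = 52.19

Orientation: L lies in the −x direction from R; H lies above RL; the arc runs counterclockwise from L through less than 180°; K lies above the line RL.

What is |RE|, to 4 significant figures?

41.40

R is at the origin; RL is horizontal with |RL| = 47.1 and L on the −x side, so L = (-47.10, 0.000). A1 meets RL tangentially, so HL is at right angles to RL, so H = L + (0, 6.1) = (-47.10, 6.100). Since HE ⟂ EK (tangency), |HK| = √(6.1² + 29.3²) = 29.93 regardless of where E sits on A1. So K lies on both circle(R, 52.19) and circle(H, 29.93); the above-RL intersection is K = (-38.84, 34.86). E is the foot of the tangent from K: E = (-41.02, 5.646).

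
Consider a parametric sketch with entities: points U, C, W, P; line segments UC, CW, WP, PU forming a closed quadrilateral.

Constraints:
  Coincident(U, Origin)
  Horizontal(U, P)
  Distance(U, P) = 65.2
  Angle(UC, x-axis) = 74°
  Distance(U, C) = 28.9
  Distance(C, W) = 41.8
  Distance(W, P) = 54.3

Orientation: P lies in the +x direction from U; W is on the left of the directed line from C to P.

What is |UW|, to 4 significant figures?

66.11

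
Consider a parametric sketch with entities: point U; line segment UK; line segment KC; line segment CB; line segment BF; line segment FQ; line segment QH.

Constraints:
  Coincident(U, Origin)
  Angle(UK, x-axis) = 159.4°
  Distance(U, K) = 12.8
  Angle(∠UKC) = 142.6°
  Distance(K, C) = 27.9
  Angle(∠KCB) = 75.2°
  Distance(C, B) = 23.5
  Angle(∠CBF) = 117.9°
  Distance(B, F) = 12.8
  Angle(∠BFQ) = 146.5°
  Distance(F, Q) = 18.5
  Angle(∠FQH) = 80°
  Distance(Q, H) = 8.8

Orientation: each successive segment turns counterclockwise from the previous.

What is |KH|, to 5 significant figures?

12.088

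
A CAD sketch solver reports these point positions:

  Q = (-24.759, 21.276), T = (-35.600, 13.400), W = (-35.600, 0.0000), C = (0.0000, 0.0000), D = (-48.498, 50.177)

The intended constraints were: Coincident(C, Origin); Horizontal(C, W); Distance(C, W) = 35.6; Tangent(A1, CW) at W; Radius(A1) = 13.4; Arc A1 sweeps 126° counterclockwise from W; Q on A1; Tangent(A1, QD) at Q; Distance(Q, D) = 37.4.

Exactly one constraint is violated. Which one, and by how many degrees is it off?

Tangent(A1, QD) at Q — off by 3.40°.

C = (0.00, 0.00) ✓; C.y = 0.00, W.y = 0.00 ✓; |CW| = 35.60 ✓; ∠(TW, WC) = 90.00° ✓; |TW| = 13.40 ✓; bearing(T→Q) − bearing(T→W) = 126.0° ✓; |TQ| = 13.40 ✓; ∠(TQ, QD) = 86.60° ✗; |QD| = 37.40 ✓.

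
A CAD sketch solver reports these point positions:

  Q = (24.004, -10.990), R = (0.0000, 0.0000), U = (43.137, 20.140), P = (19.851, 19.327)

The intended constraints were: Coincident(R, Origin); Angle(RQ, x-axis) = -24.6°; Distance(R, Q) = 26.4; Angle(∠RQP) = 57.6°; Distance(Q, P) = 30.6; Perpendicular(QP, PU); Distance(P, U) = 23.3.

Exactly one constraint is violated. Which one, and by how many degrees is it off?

Perpendicular(QP, PU) — off by 5.80°.

R = (0.00, 0.00) ✓; RQ at -24.60° ✓; |RQ| = 26.40 ✓; ∠RQP = 57.60° ✓; |QP| = 30.60 ✓; ∠(QP, PU) = 95.80° ✗; |PU| = 23.30 ✓.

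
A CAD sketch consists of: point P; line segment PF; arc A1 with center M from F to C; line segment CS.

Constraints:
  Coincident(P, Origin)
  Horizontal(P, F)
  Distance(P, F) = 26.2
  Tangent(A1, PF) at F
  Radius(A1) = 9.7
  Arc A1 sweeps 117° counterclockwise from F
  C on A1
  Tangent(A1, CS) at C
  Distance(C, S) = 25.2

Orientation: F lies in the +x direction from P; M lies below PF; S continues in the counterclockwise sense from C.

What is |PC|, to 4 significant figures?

22.52

P is at the origin; P and F share the same y with |PF| = 26.2 and F on the +x side, so F = (26.20, 0.000). Tangency of A1 to PF means the radius MF is perpendicular to PF, so M = F + (0, -9.7) = (26.20, -9.700). On A1, F sits at bearing 90° from M; a 117° counterclockwise sweep puts C at bearing 207°, so C = M + 9.7·(cos 207°, sin 207°) = (17.56, -14.10). Then |PC| = |C − P| = 22.52.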